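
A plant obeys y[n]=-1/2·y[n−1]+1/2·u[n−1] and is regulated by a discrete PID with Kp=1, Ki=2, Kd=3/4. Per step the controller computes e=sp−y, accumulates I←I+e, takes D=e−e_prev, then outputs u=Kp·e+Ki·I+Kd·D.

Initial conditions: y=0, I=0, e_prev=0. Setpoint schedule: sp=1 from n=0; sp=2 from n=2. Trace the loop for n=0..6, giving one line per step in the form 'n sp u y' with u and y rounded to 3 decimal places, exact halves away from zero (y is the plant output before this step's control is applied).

0 1 3.750 0.000
1 1 -2.031 1.875
2 2 15.730 -1.953
3 2 -20.465 8.842
4 2 62.055 -14.654
5 2 -121.039 38.354
6 2 288.699 -79.696

(exact arithmetic carried between steps; '≈' marks a value shown rounded to 6 d.p. or computed from one; I and e_prev carry over from the previous line; the table rounds u and y to 3 d.p., halves away from zero)
n=0: y=0, sp=1, e=sp−y=1; I=1, D=e−e_prev=1; u=1·1+2·1+3/4·1=3.75; next y=-1/2·0+1/2·3.75=1.875
n=1: y=1.875, sp=1, e=sp−y=-0.875; I=0.125, D=e−e_prev=-1.875; u=1·(-0.875)+2·0.125+3/4·(-1.875)=-2.03125; next y=-1/2·1.875+1/2·(-2.03125)=-1.953125
n=2: y=-1.953125, sp=2, e=sp−y=3.953125; I=4.078125, D=e−e_prev=4.828125; u=1·3.953125+2·4.078125+3/4·4.828125≈15.730469; next y=-1/2·(-1.953125)+1/2·15.730469≈8.841797
n=3: y≈8.841797, sp=2, e=sp−y≈-6.841797; I≈-2.763672, D=e−e_prev≈-10.794922; u=1·(-6.841797)+2·(-2.763672)+3/4·(-10.794922)≈-20.465332; next y=-1/2·8.841797+1/2·(-20.465332)≈-14.653564
n=4: y≈-14.653564, sp=2, e=sp−y≈16.653564; I≈13.889893, D=e−e_prev≈23.495361; u=1·16.653564+2·13.889893+3/4·23.495361≈62.054871; next y=-1/2·(-14.653564)+1/2·62.054871≈38.354218
n=5: y≈38.354218, sp=2, e=sp−y≈-36.354218; I≈-22.464325, D=e−e_prev≈-53.007782; u=1·(-36.354218)+2·(-22.464325)+3/4·(-53.007782)≈-121.038704; next y=-1/2·38.354218+1/2·(-121.038704)≈-79.696461
n=6: y≈-79.696461, sp=2, e=sp−y≈81.696461; I≈59.232136, D=e−e_prev≈118.050678; u=1·81.696461+2·59.232136+3/4·118.050678≈288.698741; next y=-1/2·(-79.696461)+1/2·288.698741≈184.197601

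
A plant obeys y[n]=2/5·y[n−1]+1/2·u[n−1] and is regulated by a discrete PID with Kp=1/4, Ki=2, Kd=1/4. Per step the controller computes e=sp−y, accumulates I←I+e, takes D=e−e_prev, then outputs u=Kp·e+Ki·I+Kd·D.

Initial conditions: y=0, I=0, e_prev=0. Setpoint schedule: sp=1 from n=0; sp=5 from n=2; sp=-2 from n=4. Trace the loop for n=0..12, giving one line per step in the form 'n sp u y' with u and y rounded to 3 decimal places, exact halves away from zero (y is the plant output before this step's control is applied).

0 1 2.500 0.000
1 1 1.125 1.250
2 5 11.406 1.063
3 5 5.570 6.128
4 -2 -10.690 5.236
5 -2 -2.419 -3.251
6 -2 -3.892 -2.510
7 -2 -1.587 -2.950
8 -2 -2.238 -1.973
9 -2 -2.210 -1.909
10 -2 -2.477 -1.868
11 -2 -2.437 -1.986
12 -2 -2.427 -2.013

(exact arithmetic carried between steps; '≈' marks a value shown rounded to 6 d.p. or computed from one; I and e_prev carry over from the previous line; the table rounds u and y to 3 d.p., halves away from zero)
n=0: y=0, sp=1, e=sp−y=1; I=1, D=e−e_prev=1; u=1/4·1+2·1+1/4·1=2.5; next y=2/5·0+1/2·2.5=1.25
n=1: y=1.25, sp=1, e=sp−y=-0.25; I=0.75, D=e−e_prev=-1.25; u=1/4·(-0.25)+2·0.75+1/4·(-1.25)=1.125; next y=2/5·1.25+1/2·1.125=1.0625
n=2: y=1.0625, sp=5, e=sp−y=3.9375; I=4.6875, D=e−e_prev=4.1875; u=1/4·3.9375+2·4.6875+1/4·4.1875=11.40625; next y=2/5·1.0625+1/2·11.40625=6.128125
n=3: y=6.128125, sp=5, e=sp−y=-1.128125; I=3.559375, D=e−e_prev=-5.065625; u=1/4·(-1.128125)+2·3.559375+1/4·(-5.065625)≈5.570313; next y=2/5·6.128125+1/2·5.570313≈5.236406
n=4: y≈5.236406, sp=-2, e=sp−y≈-7.236406; I≈-3.677031, D=e−e_prev≈-6.108281; u=1/4·(-7.236406)+2·(-3.677031)+1/4·(-6.108281)≈-10.690234; next y=2/5·5.236406+1/2·(-10.690234)≈-3.250555
n=5: y≈-3.250555, sp=-2, e=sp−y≈1.250555; I≈-2.426477, D=e−e_prev≈8.486961; u=1/4·1.250555+2·(-2.426477)+1/4·8.486961≈-2.418574; next y=2/5·(-3.250555)+1/2·(-2.418574)≈-2.509509
n=6: y≈-2.509509, sp=-2, e=sp−y≈0.509509; I≈-1.916968, D=e−e_prev≈-0.741046; u=1/4·0.509509+2·(-1.916968)+1/4·(-0.741046)≈-3.891819; next y=2/5·(-2.509509)+1/2·(-3.891819)≈-2.949713
n=7: y≈-2.949713, sp=-2, e=sp−y≈0.949713; I≈-0.967254, D=e−e_prev≈0.440204; u=1/4·0.949713+2·(-0.967254)+1/4·0.440204≈-1.587029; next y=2/5·(-2.949713)+1/2·(-1.587029)≈-1.973400
n=8: y≈-1.973400, sp=-2, e=sp−y≈-0.026600; I≈-0.993854, D=e−e_prev≈-0.976313; u=1/4·(-0.026600)+2·(-0.993854)+1/4·(-0.976313)≈-2.238437; next y=2/5·(-1.973400)+1/2·(-2.238437)≈-1.908579
n=9: y≈-1.908579, sp=-2, e=sp−y≈-0.091421; I≈-1.085276, D=e−e_prev≈-0.064821; u=1/4·(-0.091421)+2·(-1.085276)+1/4·(-0.064821)≈-2.209612; next y=2/5·(-1.908579)+1/2·(-2.209612)≈-1.868238
n=10: y≈-1.868238, sp=-2, e=sp−y≈-0.131762; I≈-1.217038, D=e−e_prev≈-0.040341; u=1/4·(-0.131762)+2·(-1.217038)+1/4·(-0.040341)≈-2.477102; next y=2/5·(-1.868238)+1/2·(-2.477102)≈-1.985846
n=11: y≈-1.985846, sp=-2, e=sp−y≈-0.014154; I≈-1.231192, D=e−e_prev≈0.117609; u=1/4·(-0.014154)+2·(-1.231192)+1/4·0.117609≈-2.436520; next y=2/5·(-1.985846)+1/2·(-2.436520)≈-2.012599
n=12: y≈-2.012599, sp=-2, e=sp−y≈0.012599; I≈-1.218593, D=e−e_prev≈0.026752; u=1/4·0.012599+2·(-1.218593)+1/4·0.026752≈-2.427349; next y=2/5·(-2.012599)+1/2·(-2.427349)≈-2.018714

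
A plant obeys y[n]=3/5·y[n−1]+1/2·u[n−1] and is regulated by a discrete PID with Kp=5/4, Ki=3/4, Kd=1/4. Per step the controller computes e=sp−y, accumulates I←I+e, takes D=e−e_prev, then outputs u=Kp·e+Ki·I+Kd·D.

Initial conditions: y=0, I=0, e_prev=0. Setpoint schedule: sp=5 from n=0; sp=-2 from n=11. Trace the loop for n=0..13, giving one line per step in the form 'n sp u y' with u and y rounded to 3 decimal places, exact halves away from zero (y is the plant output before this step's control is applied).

(exact arithmetic carried between steps; '≈' marks a value shown rounded to 6 d.p. or computed from one; I and e_prev carry over from the previous line; the table rounds u and y to 3 d.p., halves away from zero)
n=0: y=0, sp=5, e=sp−y=5; I=5, D=e−e_prev=5; u=5/4·5+3/4·5+1/4·5=11.25; next y=3/5·0+1/2·11.25=5.625
n=1: y=5.625, sp=5, e=sp−y=-0.625; I=4.375, D=e−e_prev=-5.625; u=5/4·(-0.625)+3/4·4.375+1/4·(-5.625)=1.09375; next y=3/5·5.625+1/2·1.09375=3.921875
n=2: y=3.921875, sp=5, e=sp−y=1.078125; I=5.453125, D=e−e_prev=1.703125; u=5/4·1.078125+3/4·5.453125+1/4·1.703125≈5.863281; next y=3/5·3.921875+1/2·5.863281≈5.284766
n=3: y≈5.284766, sp=5, e=sp−y≈-0.284766; I≈5.168359, D=e−e_prev≈-1.362891; u=5/4·(-0.284766)+3/4·5.168359+1/4·(-1.362891)≈3.179590; next y=3/5·5.284766+1/2·3.179590≈4.760654
n=4: y≈4.760654, sp=5, e=sp−y≈0.239346; I≈5.407705, D=e−e_prev≈0.524111; u=5/4·0.239346+3/4·5.407705+1/4·0.524111≈4.485989; next y=3/5·4.760654+1/2·4.485989≈5.099387
n=5: y≈5.099387, sp=5, e=sp−y≈-0.099387; I≈5.308318, D=e−e_prev≈-0.338733; u=5/4·(-0.099387)+3/4·5.308318+1/4·(-0.338733)≈3.772322; next y=3/5·5.099387+1/2·3.772322≈4.945793
n=6: y≈4.945793, sp=5, e=sp−y≈0.054207; I≈5.362525, D=e−e_prev≈0.153594; u=5/4·0.054207+3/4·5.362525+1/4·0.153594≈4.128051; next y=3/5·4.945793+1/2·4.128051≈5.031501
n=7: y≈5.031501, sp=5, e=sp−y≈-0.031501; I≈5.331024, D=e−e_prev≈-0.085708; u=5/4·(-0.031501)+3/4·5.331024+1/4·(-0.085708)≈3.937464; next y=3/5·5.031501+1/2·3.937464≈4.987633
n=8: y≈4.987633, sp=5, e=sp−y≈0.012367; I≈5.343391, D=e−e_prev≈0.043868; u=5/4·0.012367+3/4·5.343391+1/4·0.043868≈4.033969; next y=3/5·4.987633+1/2·4.033969≈5.009564
n=9: y≈5.009564, sp=5, e=sp−y≈-0.009564; I≈5.333827, D=e−e_prev≈-0.021931; u=5/4·(-0.009564)+3/4·5.333827+1/4·(-0.021931)≈3.982932; next y=3/5·5.009564+1/2·3.982932≈4.997204
n=10: y≈4.997204, sp=5, e=sp−y≈0.002796; I≈5.336622, D=e−e_prev≈0.012360; u=5/4·0.002796+3/4·5.336622+1/4·0.012360≈4.009051; next y=3/5·4.997204+1/2·4.009051≈5.002848
n=11: y≈5.002848, sp=-2, e=sp−y≈-7.002848; I≈-1.666226, D=e−e_prev≈-7.005644; u=5/4·(-7.002848)+3/4·(-1.666226)+1/4·(-7.005644)≈-11.754641; next y=3/5·5.002848+1/2·(-11.754641)≈-2.875611
n=12: y≈-2.875611, sp=-2, e=sp−y≈0.875611; I≈-0.790615, D=e−e_prev≈7.878460; u=5/4·0.875611+3/4·(-0.790615)+1/4·7.878460≈2.471168; next y=3/5·(-2.875611)+1/2·2.471168≈-0.489783
n=13: y≈-0.489783, sp=-2, e=sp−y≈-1.510217; I≈-2.300832, D=e−e_prev≈-2.385829; u=5/4·(-1.510217)+3/4·(-2.300832)+1/4·(-2.385829)≈-4.209853; next y=3/5·(-0.489783)+1/2·(-4.209853)≈-2.398796

0 5 11.250 0.000
1 5 1.094 5.625
2 5 5.863 3.922
3 5 3.180 5.285
4 5 4.486 4.761
5 5 3.772 5.099
6 5 4.128 4.946
7 5 3.937 5.032
8 5 4.034 4.988
9 5 3.983 5.010
10 5 4.009 4.997
11 -2 -11.755 5.003
12 -2 2.471 -2.876
13 -2 -4.210 -0.490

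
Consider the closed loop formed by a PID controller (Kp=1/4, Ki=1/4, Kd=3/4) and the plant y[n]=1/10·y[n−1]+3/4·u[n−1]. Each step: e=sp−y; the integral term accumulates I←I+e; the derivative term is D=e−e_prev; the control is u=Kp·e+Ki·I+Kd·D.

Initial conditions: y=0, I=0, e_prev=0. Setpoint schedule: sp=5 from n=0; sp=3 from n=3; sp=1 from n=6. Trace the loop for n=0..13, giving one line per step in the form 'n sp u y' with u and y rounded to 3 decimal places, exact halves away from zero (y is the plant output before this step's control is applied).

0 5 6.250 0.000
1 5 -2.109 4.688
2 5 8.735 -1.113
3 3 -6.029 6.440
4 3 13.173 -3.878
5 3 -9.558 9.492
6 1 15.986 -6.219
7 1 -14.476 11.367
8 1 22.482 -9.720
9 1 -22.666 15.889
10 1 31.944 -15.411
11 1 -34.713 22.417
12 1 46.066 -23.793
13 1 -52.347 32.170

(exact arithmetic carried between steps; '≈' marks a value shown rounded to 6 d.p. or computed from one; I and e_prev carry over from the previous line; the table rounds u and y to 3 d.p., halves away from zero)
n=0: y=0, sp=5, e=sp−y=5; I=5, D=e−e_prev=5; u=1/4·5+1/4·5+3/4·5=6.25; next y=1/10·0+3/4·6.25=4.6875
n=1: y=4.6875, sp=5, e=sp−y=0.3125; I=5.3125, D=e−e_prev=-4.6875; u=1/4·0.3125+1/4·5.3125+3/4·(-4.6875)=-2.109375; next y=1/10·4.6875+3/4·(-2.109375)≈-1.113281
n=2: y≈-1.113281, sp=5, e=sp−y≈6.113281; I≈11.425781, D=e−e_prev≈5.800781; u=1/4·6.113281+1/4·11.425781+3/4·5.800781≈8.735352; next y=1/10·(-1.113281)+3/4·8.735352≈6.440186
n=3: y≈6.440186, sp=3, e=sp−y≈-3.440186; I≈7.985596, D=e−e_prev≈-9.553467; u=1/4·(-3.440186)+1/4·7.985596+3/4·(-9.553467)≈-6.028748; next y=1/10·6.440186+3/4·(-6.028748)≈-3.877542
n=4: y≈-3.877542, sp=3, e=sp−y≈6.877542; I≈14.863138, D=e−e_prev≈10.317728; u=1/4·6.877542+1/4·14.863138+3/4·10.317728≈13.173466; next y=1/10·(-3.877542)+3/4·13.173466≈9.492345
n=5: y≈9.492345, sp=3, e=sp−y≈-6.492345; I≈8.370793, D=e−e_prev≈-13.369887; u=1/4·(-6.492345)+1/4·8.370793+3/4·(-13.369887)≈-9.557803; next y=1/10·9.492345+3/4·(-9.557803)≈-6.219118
n=6: y≈-6.219118, sp=1, e=sp−y≈7.219118; I≈15.589911, D=e−e_prev≈13.711463; u=1/4·7.219118+1/4·15.589911+3/4·13.711463≈15.985855; next y=1/10·(-6.219118)+3/4·15.985855≈11.367479
n=7: y≈11.367479, sp=1, e=sp−y≈-10.367479; I≈5.222432, D=e−e_prev≈-17.586597; u=1/4·(-10.367479)+1/4·5.222432+3/4·(-17.586597)≈-14.476210; next y=1/10·11.367479+3/4·(-14.476210)≈-9.720409
n=8: y≈-9.720409, sp=1, e=sp−y≈10.720409; I≈15.942841, D=e−e_prev≈21.087889; u=1/4·10.720409+1/4·15.942841+3/4·21.087889≈22.481729; next y=1/10·(-9.720409)+3/4·22.481729≈15.889256
n=9: y≈15.889256, sp=1, e=sp−y≈-14.889256; I≈1.053585, D=e−e_prev≈-25.609665; u=1/4·(-14.889256)+1/4·1.053585+3/4·(-25.609665)≈-22.666167; next y=1/10·15.889256+3/4·(-22.666167)≈-15.410699
n=10: y≈-15.410699, sp=1, e=sp−y≈16.410699; I≈17.464285, D=e−e_prev≈31.299955; u=1/4·16.410699+1/4·17.464285+3/4·31.299955≈31.943712; next y=1/10·(-15.410699)+3/4·31.943712≈22.416714
n=11: y≈22.416714, sp=1, e=sp−y≈-21.416714; I≈-3.952430, D=e−e_prev≈-37.827414; u=1/4·(-21.416714)+1/4·(-3.952430)+3/4·(-37.827414)≈-34.712846; next y=1/10·22.416714+3/4·(-34.712846)≈-23.792963
n=12: y≈-23.792963, sp=1, e=sp−y≈24.792963; I≈20.840534, D=e−e_prev≈46.209678; u=1/4·24.792963+1/4·20.840534+3/4·46.209678≈46.065633; next y=1/10·(-23.792963)+3/4·46.065633≈32.169928
n=13: y≈32.169928, sp=1, e=sp−y≈-31.169928; I≈-10.329395, D=e−e_prev≈-55.962891; u=1/4·(-31.169928)+1/4·(-10.329395)+3/4·(-55.962891)≈-52.346999; next y=1/10·32.169928+3/4·(-52.346999)≈-36.043257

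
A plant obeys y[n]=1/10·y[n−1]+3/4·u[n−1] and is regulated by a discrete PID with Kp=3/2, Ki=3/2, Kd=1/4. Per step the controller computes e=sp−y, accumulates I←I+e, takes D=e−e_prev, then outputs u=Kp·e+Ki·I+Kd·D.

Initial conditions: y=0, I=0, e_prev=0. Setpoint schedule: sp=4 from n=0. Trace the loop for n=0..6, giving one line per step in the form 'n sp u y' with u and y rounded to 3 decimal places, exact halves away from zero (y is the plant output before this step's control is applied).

0 4 13.000 0.000
1 4 -13.688 9.750
2 4 42.007 -9.291
3 4 -72.384 30.576
4 4 163.590 -51.231
5 4 -322.617 117.570
6 4 679.498 -230.206

(exact arithmetic carried between steps; '≈' marks a value shown rounded to 6 d.p. or computed from one; I and e_prev carry over from the previous line; the table rounds u and y to 3 d.p., halves away from zero)
n=0: y=0, sp=4, e=sp−y=4; I=4, D=e−e_prev=4; u=3/2·4+3/2·4+1/4·4=13; next y=1/10·0+3/4·13=9.75
n=1: y=9.75, sp=4, e=sp−y=-5.75; I=-1.75, D=e−e_prev=-9.75; u=3/2·(-5.75)+3/2·(-1.75)+1/4·(-9.75)=-13.6875; next y=1/10·9.75+3/4·(-13.6875)=-9.290625
n=2: y=-9.290625, sp=4, e=sp−y=13.290625; I=11.540625, D=e−e_prev=19.040625; u=3/2·13.290625+3/2·11.540625+1/4·19.040625≈42.007031; next y=1/10·(-9.290625)+3/4·42.007031≈30.576211
n=3: y≈30.576211, sp=4, e=sp−y≈-26.576211; I≈-15.035586, D=e−e_prev≈-39.866836; u=3/2·(-26.576211)+3/2·(-15.035586)+1/4·(-39.866836)≈-72.384404; next y=1/10·30.576211+3/4·(-72.384404)≈-51.230682
n=4: y≈-51.230682, sp=4, e=sp−y≈55.230682; I≈40.195096, D=e−e_prev≈81.806893; u=3/2·55.230682+3/2·40.195096+1/4·81.806893≈163.590391; next y=1/10·(-51.230682)+3/4·163.590391≈117.569725
n=5: y≈117.569725, sp=4, e=sp−y≈-113.569725; I≈-73.374629, D=e−e_prev≈-168.800407; u=3/2·(-113.569725)+3/2·(-73.374629)+1/4·(-168.800407)≈-322.616632; next y=1/10·117.569725+3/4·(-322.616632)≈-230.205502
n=6: y≈-230.205502, sp=4, e=sp−y≈234.205502; I≈160.830873, D=e−e_prev≈347.775226; u=3/2·234.205502+3/2·160.830873+1/4·347.775226≈679.498368; next y=1/10·(-230.205502)+3/4·679.498368≈486.603226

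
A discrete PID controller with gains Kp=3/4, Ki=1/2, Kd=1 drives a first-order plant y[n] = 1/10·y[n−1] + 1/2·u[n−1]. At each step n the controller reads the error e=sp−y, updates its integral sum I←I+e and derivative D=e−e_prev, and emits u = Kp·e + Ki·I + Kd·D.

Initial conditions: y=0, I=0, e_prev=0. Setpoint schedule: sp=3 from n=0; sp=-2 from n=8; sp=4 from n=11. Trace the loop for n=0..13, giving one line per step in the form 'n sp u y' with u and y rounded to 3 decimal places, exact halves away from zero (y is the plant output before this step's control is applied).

0 3 6.750 0.000
1 3 -2.344 3.375
2 3 10.315 -0.834
3 3 -5.271 5.074
4 3 15.805 -2.128
5 3 -10.923 7.690
6 3 24.410 -4.693
7 3 -21.090 11.736
8 -2 27.212 -9.371
9 -2 -34.800 12.669
10 -2 44.710 -16.133
11 4 -46.494 20.742
12 4 70.318 -21.173
13 4 -80.992 33.042

(exact arithmetic carried between steps; '≈' marks a value shown rounded to 6 d.p. or computed from one; I and e_prev carry over from the previous line; the table rounds u and y to 3 d.p., halves away from zero)
n=0: y=0, sp=3, e=sp−y=3; I=3, D=e−e_prev=3; u=3/4·3+1/2·3+1·3=6.75; next y=1/10·0+1/2·6.75=3.375
n=1: y=3.375, sp=3, e=sp−y=-0.375; I=2.625, D=e−e_prev=-3.375; u=3/4·(-0.375)+1/2·2.625+1·(-3.375)=-2.34375; next y=1/10·3.375+1/2·(-2.34375)=-0.834375
n=2: y=-0.834375, sp=3, e=sp−y=3.834375; I=6.459375, D=e−e_prev=4.209375; u=3/4·3.834375+1/2·6.459375+1·4.209375≈10.314844; next y=1/10·(-0.834375)+1/2·10.314844≈5.073984
n=3: y≈5.073984, sp=3, e=sp−y≈-2.073984; I≈4.385391, D=e−e_prev≈-5.908359; u=3/4·(-2.073984)+1/2·4.385391+1·(-5.908359)≈-5.271152; next y=1/10·5.073984+1/2·(-5.271152)≈-2.128178
n=4: y≈-2.128178, sp=3, e=sp−y≈5.128178; I≈9.513568, D=e−e_prev≈7.202162; u=3/4·5.128178+1/2·9.513568+1·7.202162≈15.805080; next y=1/10·(-2.128178)+1/2·15.805080≈7.689722
n=5: y≈7.689722, sp=3, e=sp−y≈-4.689722; I≈4.823846, D=e−e_prev≈-9.817900; u=3/4·(-4.689722)+1/2·4.823846+1·(-9.817900)≈-10.923268; next y=1/10·7.689722+1/2·(-10.923268)≈-4.692662
n=6: y≈-4.692662, sp=3, e=sp−y≈7.692662; I≈12.516508, D=e−e_prev≈12.382384; u=3/4·7.692662+1/2·12.516508+1·12.382384≈24.410134; next y=1/10·(-4.692662)+1/2·24.410134≈11.735801
n=7: y≈11.735801, sp=3, e=sp−y≈-8.735801; I≈3.780707, D=e−e_prev≈-16.428463; u=3/4·(-8.735801)+1/2·3.780707+1·(-16.428463)≈-21.089960; next y=1/10·11.735801+1/2·(-21.089960)≈-9.371400
n=8: y≈-9.371400, sp=-2, e=sp−y≈7.371400; I≈11.152107, D=e−e_prev≈16.107201; u=3/4·7.371400+1/2·11.152107+1·16.107201≈27.211804; next y=1/10·(-9.371400)+1/2·27.211804≈12.668762
n=9: y≈12.668762, sp=-2, e=sp−y≈-14.668762; I≈-3.516655, D=e−e_prev≈-22.040162; u=3/4·(-14.668762)+1/2·(-3.516655)+1·(-22.040162)≈-34.800061; next y=1/10·12.668762+1/2·(-34.800061)≈-16.133154
n=10: y≈-16.133154, sp=-2, e=sp−y≈14.133154; I≈10.616499, D=e−e_prev≈28.801917; u=3/4·14.133154+1/2·10.616499+1·28.801917≈44.710032; next y=1/10·(-16.133154)+1/2·44.710032≈20.741701
n=11: y≈20.741701, sp=4, e=sp−y≈-16.741701; I≈-6.125201, D=e−e_prev≈-30.874855; u=3/4·(-16.741701)+1/2·(-6.125201)+1·(-30.874855)≈-46.493731; next y=1/10·20.741701+1/2·(-46.493731)≈-21.172695
n=12: y≈-21.172695, sp=4, e=sp−y≈25.172695; I≈19.047494, D=e−e_prev≈41.914396; u=3/4·25.172695+1/2·19.047494+1·41.914396≈70.317665; next y=1/10·(-21.172695)+1/2·70.317665≈33.041563
n=13: y≈33.041563, sp=4, e=sp−y≈-29.041563; I≈-9.994069, D=e−e_prev≈-54.214258; u=3/4·(-29.041563)+1/2·(-9.994069)+1·(-54.214258)≈-80.992465; next y=1/10·33.041563+1/2·(-80.992465)≈-37.192076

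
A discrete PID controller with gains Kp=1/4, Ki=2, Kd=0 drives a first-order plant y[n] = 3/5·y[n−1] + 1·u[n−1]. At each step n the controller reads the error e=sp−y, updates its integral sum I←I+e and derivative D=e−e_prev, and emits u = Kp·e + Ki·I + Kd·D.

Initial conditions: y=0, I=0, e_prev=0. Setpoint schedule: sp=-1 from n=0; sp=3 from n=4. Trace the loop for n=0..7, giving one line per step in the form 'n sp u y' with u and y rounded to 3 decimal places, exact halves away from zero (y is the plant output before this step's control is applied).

0 -1 -2.250 0.000
1 -1 0.813 -2.250
2 -1 -0.541 -0.538
3 -1 -0.733 -0.863
4 3 8.866 -1.251
5 3 -3.706 8.115
6 3 1.706 1.163
7 3 2.588 2.404

(exact arithmetic carried between steps; '≈' marks a value shown rounded to 6 d.p. or computed from one; I and e_prev carry over from the previous line; the table rounds u and y to 3 d.p., halves away from zero)
n=0: y=0, sp=-1, e=sp−y=-1; I=-1, D=e−e_prev=-1; u=1/4·(-1)+2·(-1)+0·(-1)=-2.25; next y=3/5·0+1·(-2.25)=-2.25
n=1: y=-2.25, sp=-1, e=sp−y=1.25; I=0.25, D=e−e_prev=2.25; u=1/4·1.25+2·0.25+0·2.25=0.8125; next y=3/5·(-2.25)+1·0.8125=-0.5375
n=2: y=-0.5375, sp=-1, e=sp−y=-0.4625; I=-0.2125, D=e−e_prev=-1.7125; u=1/4·(-0.4625)+2·(-0.2125)+0·(-1.7125)=-0.540625; next y=3/5·(-0.5375)+1·(-0.540625)=-0.863125
n=3: y=-0.863125, sp=-1, e=sp−y=-0.136875; I=-0.349375, D=e−e_prev=0.325625; u=1/4·(-0.136875)+2·(-0.349375)+0·0.325625≈-0.732969; next y=3/5·(-0.863125)+1·(-0.732969)≈-1.250844
n=4: y≈-1.250844, sp=3, e=sp−y≈4.250844; I≈3.901469, D=e−e_prev≈4.387719; u=1/4·4.250844+2·3.901469+0·4.387719≈8.865648; next y=3/5·(-1.250844)+1·8.865648≈8.115142
n=5: y≈8.115142, sp=3, e=sp−y≈-5.115142; I≈-1.213673, D=e−e_prev≈-9.365986; u=1/4·(-5.115142)+2·(-1.213673)+0·(-9.365986)≈-3.706132; next y=3/5·8.115142+1·(-3.706132)≈1.162953
n=6: y≈1.162953, sp=3, e=sp−y≈1.837047; I≈0.623374, D=e−e_prev≈6.952189; u=1/4·1.837047+2·0.623374+0·6.952189≈1.706009; next y=3/5·1.162953+1·1.706009≈2.403781
n=7: y≈2.403781, sp=3, e=sp−y≈0.596219; I≈1.219593, D=e−e_prev≈-1.240828; u=1/4·0.596219+2·1.219593+0·(-1.240828)≈2.588240; next y=3/5·2.403781+1·2.588240≈4.030509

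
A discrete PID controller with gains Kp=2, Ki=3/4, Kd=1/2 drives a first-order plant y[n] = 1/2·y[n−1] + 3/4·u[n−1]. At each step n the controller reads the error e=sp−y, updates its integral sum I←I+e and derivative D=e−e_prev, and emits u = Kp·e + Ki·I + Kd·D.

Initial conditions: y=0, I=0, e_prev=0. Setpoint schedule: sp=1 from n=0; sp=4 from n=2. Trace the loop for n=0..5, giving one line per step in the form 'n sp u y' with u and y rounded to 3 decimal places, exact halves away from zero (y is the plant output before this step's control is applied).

(exact arithmetic carried between steps; '≈' marks a value shown rounded to 6 d.p. or computed from one; I and e_prev carry over from the previous line; the table rounds u and y to 3 d.p., halves away from zero)
n=0: y=0, sp=1, e=sp−y=1; I=1, D=e−e_prev=1; u=2·1+3/4·1+1/2·1=3.25; next y=1/2·0+3/4·3.25=2.4375
n=1: y=2.4375, sp=1, e=sp−y=-1.4375; I=-0.4375, D=e−e_prev=-2.4375; u=2·(-1.4375)+3/4·(-0.4375)+1/2·(-2.4375)=-4.421875; next y=1/2·2.4375+3/4·(-4.421875)≈-2.097656
n=2: y≈-2.097656, sp=4, e=sp−y≈6.097656; I≈5.660156, D=e−e_prev≈7.535156; u=2·6.097656+3/4·5.660156+1/2·7.535156≈20.208008; next y=1/2·(-2.097656)+3/4·20.208008≈14.107178
n=3: y≈14.107178, sp=4, e=sp−y≈-10.107178; I≈-4.447021, D=e−e_prev≈-16.204834; u=2·(-10.107178)+3/4·(-4.447021)+1/2·(-16.204834)≈-31.652039; next y=1/2·14.107178+3/4·(-31.652039)≈-16.685440
n=4: y≈-16.685440, sp=4, e=sp−y≈20.685440; I≈16.238419, D=e−e_prev≈30.792618; u=2·20.685440+3/4·16.238419+1/2·30.792618≈68.946003; next y=1/2·(-16.685440)+3/4·68.946003≈43.366782
n=5: y≈43.366782, sp=4, e=sp−y≈-39.366782; I≈-23.128364, D=e−e_prev≈-60.052222; u=2·(-39.366782)+3/4·(-23.128364)+1/2·(-60.052222)≈-126.105948; next y=1/2·43.366782+3/4·(-126.105948)≈-72.896070

0 1 3.250 0.000
1 1 -4.422 2.438
2 4 20.208 -2.098
3 4 -31.652 14.107
4 4 68.946 -16.685
5 4 -126.106 43.367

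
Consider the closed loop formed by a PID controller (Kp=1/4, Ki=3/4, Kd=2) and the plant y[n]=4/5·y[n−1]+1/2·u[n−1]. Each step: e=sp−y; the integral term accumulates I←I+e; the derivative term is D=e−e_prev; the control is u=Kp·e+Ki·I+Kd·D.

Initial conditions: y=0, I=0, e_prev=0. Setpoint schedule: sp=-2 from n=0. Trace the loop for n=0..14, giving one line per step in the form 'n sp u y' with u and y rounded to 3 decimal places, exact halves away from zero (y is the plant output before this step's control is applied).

0 -2 -6.000 0.000
1 -2 5.500 -3.000
2 -2 -9.800 0.350
3 -2 10.048 -4.620
4 -2 -15.771 1.328
5 -2 18.082 -6.823
6 -2 -25.819 3.582
7 -2 31.683 -10.044
8 -2 -43.087 7.807
9 -2 54.573 -15.298
10 -2 -72.702 15.048
11 -2 93.286 -24.312
12 -2 -123.217 27.193
13 -2 159.041 -39.854
14 -2 -209.137 47.637

(exact arithmetic carried between steps; '≈' marks a value shown rounded to 6 d.p. or computed from one; I and e_prev carry over from the previous line; the table rounds u and y to 3 d.p., halves away from zero)
n=0: y=0, sp=-2, e=sp−y=-2; I=-2, D=e−e_prev=-2; u=1/4·(-2)+3/4·(-2)+2·(-2)=-6; next y=4/5·0+1/2·(-6)=-3
n=1: y=-3, sp=-2, e=sp−y=1; I=-1, D=e−e_prev=3; u=1/4·1+3/4·(-1)+2·3=5.5; next y=4/5·(-3)+1/2·5.5=0.35
n=2: y=0.35, sp=-2, e=sp−y=-2.35; I=-3.35, D=e−e_prev=-3.35; u=1/4·(-2.35)+3/4·(-3.35)+2·(-3.35)=-9.8; next y=4/5·0.35+1/2·(-9.8)=-4.62
n=3: y=-4.62, sp=-2, e=sp−y=2.62; I=-0.73, D=e−e_prev=4.97; u=1/4·2.62+3/4·(-0.73)+2·4.97=10.0475; next y=4/5·(-4.62)+1/2·10.0475=1.32775
n=4: y=1.32775, sp=-2, e=sp−y=-3.32775; I=-4.05775, D=e−e_prev=-5.94775; u=1/4·(-3.32775)+3/4·(-4.05775)+2·(-5.94775)=-15.77075; next y=4/5·1.32775+1/2·(-15.77075)=-6.823175
n=5: y=-6.823175, sp=-2, e=sp−y=4.823175; I=0.765425, D=e−e_prev=8.150925; u=1/4·4.823175+3/4·0.765425+2·8.150925≈18.081713; next y=4/5·(-6.823175)+1/2·18.081713≈3.582316
n=6: y≈3.582316, sp=-2, e=sp−y≈-5.582316; I≈-4.816891, D=e−e_prev≈-10.405491; u=1/4·(-5.582316)+3/4·(-4.816891)+2·(-10.405491)≈-25.81923; next y=4/5·3.582316+1/2·(-25.81923)≈-10.043762
n=7: y=-10.043762, sp=-2, e=sp−y=8.043762; I≈3.226871, D=e−e_prev≈13.626078; u=1/4·8.043762+3/4·3.226871+2·13.626078≈31.683250; next y=4/5·(-10.043762)+1/2·31.683250≈7.806615
n=8: y≈7.806615, sp=-2, e=sp−y≈-9.806615; I≈-6.579745, D=e−e_prev≈-17.850377; u=1/4·(-9.806615)+3/4·(-6.579745)+2·(-17.850377)≈-43.087217; next y=4/5·7.806615+1/2·(-43.087217)≈-15.298316
n=9: y≈-15.298316, sp=-2, e=sp−y≈13.298316; I≈6.718572, D=e−e_prev≈23.104932; u=1/4·13.298316+3/4·6.718572+2·23.104932≈54.573371; next y=4/5·(-15.298316)+1/2·54.573371≈15.048033
n=10: y≈15.048033, sp=-2, e=sp−y≈-17.048033; I≈-10.329461, D=e−e_prev≈-30.346349; u=1/4·(-17.048033)+3/4·(-10.329461)+2·(-30.346349)≈-72.701802; next y=4/5·15.048033+1/2·(-72.701802)≈-24.312475
n=11: y≈-24.312475, sp=-2, e=sp−y≈22.312475; I≈11.983014, D=e−e_prev≈39.360507; u=1/4·22.312475+3/4·11.983014+2·39.360507≈93.286394; next y=4/5·(-24.312475)+1/2·93.286394≈27.193217
n=12: y≈27.193217, sp=-2, e=sp−y≈-29.193217; I≈-17.210203, D=e−e_prev≈-51.505692; u=1/4·(-29.193217)+3/4·(-17.210203)+2·(-51.505692)≈-123.217340; next y=4/5·27.193217+1/2·(-123.217340)≈-39.854096
n=13: y≈-39.854096, sp=-2, e=sp−y≈37.854096; I≈20.643893, D=e−e_prev≈67.047313; u=1/4·37.854096+3/4·20.643893+2·67.047313≈159.041071; next y=4/5·(-39.854096)+1/2·159.041071≈47.637258
n=14: y≈47.637258, sp=-2, e=sp−y≈-49.637258; I≈-28.993365, D=e−e_prev≈-87.491355; u=1/4·(-49.637258)+3/4·(-28.993365)+2·(-87.491355)≈-209.137048; next y=4/5·47.637258+1/2·(-209.137048)≈-66.458717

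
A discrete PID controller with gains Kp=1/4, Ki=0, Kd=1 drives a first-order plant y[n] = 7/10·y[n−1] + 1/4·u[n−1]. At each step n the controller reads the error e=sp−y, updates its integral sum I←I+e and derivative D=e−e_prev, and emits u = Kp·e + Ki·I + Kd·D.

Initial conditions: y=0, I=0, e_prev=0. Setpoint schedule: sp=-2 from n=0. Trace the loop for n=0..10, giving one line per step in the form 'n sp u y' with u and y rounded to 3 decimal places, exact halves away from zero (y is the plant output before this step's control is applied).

0 -2 -2.500 0.000
1 -2 0.281 -0.625
2 -2 -0.666 -0.367
3 -2 -0.338 -0.424
4 -2 -0.447 -0.381
5 -2 -0.408 -0.378
6 -2 -0.420 -0.367
7 -2 -0.415 -0.362
8 -2 -0.416 -0.357
9 -2 -0.415 -0.354
10 -2 -0.415 -0.351

(exact arithmetic carried between steps; '≈' marks a value shown rounded to 6 d.p. or computed from one; I and e_prev carry over from the previous line; the table rounds u and y to 3 d.p., halves away from zero)
n=0: y=0, sp=-2, e=sp−y=-2; I=-2, D=e−e_prev=-2; u=1/4·(-2)+0·(-2)+1·(-2)=-2.5; next y=7/10·0+1/4·(-2.5)=-0.625
n=1: y=-0.625, sp=-2, e=sp−y=-1.375; I=-3.375, D=e−e_prev=0.625; u=1/4·(-1.375)+0·(-3.375)+1·0.625=0.28125; next y=7/10·(-0.625)+1/4·0.28125≈-0.367188
n=2: y≈-0.367188, sp=-2, e=sp−y≈-1.632813; I≈-5.007813, D=e−e_prev≈-0.257813; u=1/4·(-1.632813)+0·(-5.007813)+1·(-0.257813)≈-0.666016; next y=7/10·(-0.367188)+1/4·(-0.666016)≈-0.423535
n=3: y≈-0.423535, sp=-2, e=sp−y≈-1.576465; I≈-6.584277, D=e−e_prev≈0.056348; u=1/4·(-1.576465)+0·(-6.584277)+1·0.056348≈-0.337769; next y=7/10·(-0.423535)+1/4·(-0.337769)≈-0.380917
n=4: y≈-0.380917, sp=-2, e=sp−y≈-1.619083; I≈-8.203361, D=e−e_prev≈-0.042618; u=1/4·(-1.619083)+0·(-8.203361)+1·(-0.042618)≈-0.447389; next y=7/10·(-0.380917)+1/4·(-0.447389)≈-0.378489
n=5: y≈-0.378489, sp=-2, e=sp−y≈-1.621511; I≈-9.824872, D=e−e_prev≈-0.002428; u=1/4·(-1.621511)+0·(-9.824872)+1·(-0.002428)≈-0.407805; next y=7/10·(-0.378489)+1/4·(-0.407805)≈-0.366894
n=6: y≈-0.366894, sp=-2, e=sp−y≈-1.633106; I≈-11.457978, D=e−e_prev≈-0.011595; u=1/4·(-1.633106)+0·(-11.457978)+1·(-0.011595)≈-0.419872; next y=7/10·(-0.366894)+1/4·(-0.419872)≈-0.361794
n=7: y≈-0.361794, sp=-2, e=sp−y≈-1.638206; I≈-13.096184, D=e−e_prev≈-0.005100; u=1/4·(-1.638206)+0·(-13.096184)+1·(-0.005100)≈-0.414652; next y=7/10·(-0.361794)+1/4·(-0.414652)≈-0.356918
n=8: y≈-0.356918, sp=-2, e=sp−y≈-1.643082; I≈-14.739266, D=e−e_prev≈-0.004875; u=1/4·(-1.643082)+0·(-14.739266)+1·(-0.004875)≈-0.415646; next y=7/10·(-0.356918)+1/4·(-0.415646)≈-0.353754
n=9: y≈-0.353754, sp=-2, e=sp−y≈-1.646246; I≈-16.385512, D=e−e_prev≈-0.003164; u=1/4·(-1.646246)+0·(-16.385512)+1·(-0.003164)≈-0.414726; next y=7/10·(-0.353754)+1/4·(-0.414726)≈-0.351309
n=10: y≈-0.351309, sp=-2, e=sp−y≈-1.648691; I≈-18.034202, D=e−e_prev≈-0.002445; u=1/4·(-1.648691)+0·(-18.034202)+1·(-0.002445)≈-0.414618; next y=7/10·(-0.351309)+1/4·(-0.414618)≈-0.349571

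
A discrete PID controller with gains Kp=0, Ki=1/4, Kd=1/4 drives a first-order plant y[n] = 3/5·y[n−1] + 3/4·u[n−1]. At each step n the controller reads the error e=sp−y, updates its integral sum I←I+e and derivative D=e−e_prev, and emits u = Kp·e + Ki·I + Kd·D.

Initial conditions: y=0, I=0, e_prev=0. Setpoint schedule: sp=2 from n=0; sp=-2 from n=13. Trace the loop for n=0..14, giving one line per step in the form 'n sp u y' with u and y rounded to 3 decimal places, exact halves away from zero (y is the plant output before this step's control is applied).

(exact arithmetic carried between steps; '≈' marks a value shown rounded to 6 d.p. or computed from one; I and e_prev carry over from the previous line; the table rounds u and y to 3 d.p., halves away from zero)
n=0: y=0, sp=2, e=sp−y=2; I=2, D=e−e_prev=2; u=0·2+1/4·2+1/4·2=1; next y=3/5·0+3/4·1=0.75
n=1: y=0.75, sp=2, e=sp−y=1.25; I=3.25, D=e−e_prev=-0.75; u=0·1.25+1/4·3.25+1/4·(-0.75)=0.625; next y=3/5·0.75+3/4·0.625=0.91875
n=2: y=0.91875, sp=2, e=sp−y=1.08125; I=4.33125, D=e−e_prev=-0.16875; u=0·1.08125+1/4·4.33125+1/4·(-0.16875)=1.040625; next y=3/5·0.91875+3/4·1.040625≈1.331719
n=3: y≈1.331719, sp=2, e=sp−y≈0.668281; I≈4.999531, D=e−e_prev≈-0.412969; u=0·0.668281+1/4·4.999531+1/4·(-0.412969)≈1.146641; next y=3/5·1.331719+3/4·1.146641≈1.659012
n=4: y≈1.659012, sp=2, e=sp−y≈0.340988; I≈5.340520, D=e−e_prev≈-0.327293; u=0·0.340988+1/4·5.340520+1/4·(-0.327293)≈1.253307; next y=3/5·1.659012+3/4·1.253307≈1.935387
n=5: y≈1.935387, sp=2, e=sp−y≈0.064613; I≈5.405133, D=e−e_prev≈-0.276375; u=0·0.064613+1/4·5.405133+1/4·(-0.276375)≈1.282189; next y=3/5·1.935387+3/4·1.282189≈2.122874
n=6: y≈2.122874, sp=2, e=sp−y≈-0.122874; I≈5.282258, D=e−e_prev≈-0.187487; u=0·(-0.122874)+1/4·5.282258+1/4·(-0.187487)≈1.273693; next y=3/5·2.122874+3/4·1.273693≈2.228994
n=7: y≈2.228994, sp=2, e=sp−y≈-0.228994; I≈5.053264, D=e−e_prev≈-0.106120; u=0·(-0.228994)+1/4·5.053264+1/4·(-0.106120)≈1.236786; next y=3/5·2.228994+3/4·1.236786≈2.264986
n=8: y≈2.264986, sp=2, e=sp−y≈-0.264986; I≈4.788278, D=e−e_prev≈-0.035992; u=0·(-0.264986)+1/4·4.788278+1/4·(-0.035992)≈1.188072; next y=3/5·2.264986+3/4·1.188072≈2.250045
n=9: y≈2.250045, sp=2, e=sp−y≈-0.250045; I≈4.538233, D=e−e_prev≈0.014941; u=0·(-0.250045)+1/4·4.538233+1/4·0.014941≈1.138293; next y=3/5·2.250045+3/4·1.138293≈2.203747
n=10: y≈2.203747, sp=2, e=sp−y≈-0.203747; I≈4.334486, D=e−e_prev≈0.046298; u=0·(-0.203747)+1/4·4.334486+1/4·0.046298≈1.095196; next y=3/5·2.203747+3/4·1.095196≈2.143645
n=11: y≈2.143645, sp=2, e=sp−y≈-0.143645; I≈4.190840, D=e−e_prev≈0.060102; u=0·(-0.143645)+1/4·4.190840+1/4·0.060102≈1.062736; next y=3/5·2.143645+3/4·1.062736≈2.083239
n=12: y≈2.083239, sp=2, e=sp−y≈-0.083239; I≈4.107602, D=e−e_prev≈0.060406; u=0·(-0.083239)+1/4·4.107602+1/4·0.060406≈1.042002; next y=3/5·2.083239+3/4·1.042002≈2.031445
n=13: y≈2.031445, sp=-2, e=sp−y≈-4.031445; I≈0.076157, D=e−e_prev≈-3.948206; u=0·(-4.031445)+1/4·0.076157+1/4·(-3.948206)≈-0.968012; next y=3/5·2.031445+3/4·(-0.968012)≈0.492858
n=14: y≈0.492858, sp=-2, e=sp−y≈-2.492858; I≈-2.416701, D=e−e_prev≈1.538587; u=0·(-2.492858)+1/4·(-2.416701)+1/4·1.538587≈-0.219528; next y=3/5·0.492858+3/4·(-0.219528)≈0.131068

0 2 1.000 0.000
1 2 0.625 0.750
2 2 1.041 0.919
3 2 1.147 1.332
4 2 1.253 1.659
5 2 1.282 1.935
6 2 1.274 2.123
7 2 1.237 2.229
8 2 1.188 2.265
9 2 1.138 2.250
10 2 1.095 2.204
11 2 1.063 2.144
12 2 1.042 2.083
13 -2 -0.968 2.031
14 -2 -0.220 0.493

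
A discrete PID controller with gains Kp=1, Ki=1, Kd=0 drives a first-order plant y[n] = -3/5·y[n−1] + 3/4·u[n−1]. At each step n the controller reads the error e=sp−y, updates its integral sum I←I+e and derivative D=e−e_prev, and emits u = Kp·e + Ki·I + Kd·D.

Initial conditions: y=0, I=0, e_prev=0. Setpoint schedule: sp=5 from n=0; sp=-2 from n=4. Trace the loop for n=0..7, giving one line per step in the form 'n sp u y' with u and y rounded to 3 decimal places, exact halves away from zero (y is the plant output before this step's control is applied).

(exact arithmetic carried between steps; '≈' marks a value shown rounded to 6 d.p. or computed from one; I and e_prev carry over from the previous line; the table rounds u and y to 3 d.p., halves away from zero)
n=0: y=0, sp=5, e=sp−y=5; I=5, D=e−e_prev=5; u=1·5+1·5+0·5=10; next y=-3/5·0+3/4·10=7.5
n=1: y=7.5, sp=5, e=sp−y=-2.5; I=2.5, D=e−e_prev=-7.5; u=1·(-2.5)+1·2.5+0·(-7.5)=0; next y=-3/5·7.5+3/4·0=-4.5
n=2: y=-4.5, sp=5, e=sp−y=9.5; I=12, D=e−e_prev=12; u=1·9.5+1·12+0·12=21.5; next y=-3/5·(-4.5)+3/4·21.5=18.825
n=3: y=18.825, sp=5, e=sp−y=-13.825; I=-1.825, D=e−e_prev=-23.325; u=1·(-13.825)+1·(-1.825)+0·(-23.325)=-15.65; next y=-3/5·18.825+3/4·(-15.65)=-23.0325
n=4: y=-23.0325, sp=-2, e=sp−y=21.0325; I=19.2075, D=e−e_prev=34.8575; u=1·21.0325+1·19.2075+0·34.8575=40.24; next y=-3/5·(-23.0325)+3/4·40.24=43.9995
n=5: y=43.9995, sp=-2, e=sp−y=-45.9995; I=-26.792, D=e−e_prev=-67.032; u=1·(-45.9995)+1·(-26.792)+0·(-67.032)=-72.7915; next y=-3/5·43.9995+3/4·(-72.7915)=-80.993325
n=6: y=-80.993325, sp=-2, e=sp−y=78.993325; I=52.201325, D=e−e_prev=124.992825; u=1·78.993325+1·52.201325+0·124.992825=131.19465; next y=-3/5·(-80.993325)+3/4·131.19465≈146.991983
n=7: y≈146.991983, sp=-2, e=sp−y≈-148.991983; I≈-96.790658, D=e−e_prev≈-227.985308; u=1·(-148.991983)+1·(-96.790658)+0·(-227.985308)≈-245.78264; next y=-3/5·146.991983+3/4·(-245.78264)≈-272.532170

0 5 10.000 0.000
1 5 0.000 7.500
2 5 21.500 -4.500
3 5 -15.650 18.825
4 -2 40.240 -23.033
5 -2 -72.792 44.000
6 -2 131.195 -80.993
7 -2 -245.783 146.992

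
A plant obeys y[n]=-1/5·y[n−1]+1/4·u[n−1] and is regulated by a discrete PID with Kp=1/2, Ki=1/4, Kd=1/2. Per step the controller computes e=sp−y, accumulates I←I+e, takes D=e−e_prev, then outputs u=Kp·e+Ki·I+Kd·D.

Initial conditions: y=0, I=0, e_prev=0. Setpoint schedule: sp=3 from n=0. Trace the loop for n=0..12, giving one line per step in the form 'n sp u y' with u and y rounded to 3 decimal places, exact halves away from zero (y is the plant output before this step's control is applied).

0 3 3.750 0.000
1 3 1.828 0.938
2 3 3.647 0.270
3 3 3.261 0.858
4 3 4.358 0.644
5 3 4.444 0.961
6 3 5.165 0.919
7 3 5.428 1.107
8 3 5.960 1.136
9 3 6.281 1.263
10 3 6.711 1.318
11 3 7.038 1.414
12 3 7.405 1.477

(exact arithmetic carried between steps; '≈' marks a value shown rounded to 6 d.p. or computed from one; I and e_prev carry over from the previous line; the table rounds u and y to 3 d.p., halves away from zero)
n=0: y=0, sp=3, e=sp−y=3; I=3, D=e−e_prev=3; u=1/2·3+1/4·3+1/2·3=3.75; next y=-1/5·0+1/4·3.75=0.9375
n=1: y=0.9375, sp=3, e=sp−y=2.0625; I=5.0625, D=e−e_prev=-0.9375; u=1/2·2.0625+1/4·5.0625+1/2·(-0.9375)=1.828125; next y=-1/5·0.9375+1/4·1.828125≈0.269531
n=2: y≈0.269531, sp=3, e=sp−y≈2.730469; I≈7.792969, D=e−e_prev≈0.667969; u=1/2·2.730469+1/4·7.792969+1/2·0.667969≈3.647461; next y=-1/5·0.269531+1/4·3.647461≈0.857959
n=3: y≈0.857959, sp=3, e=sp−y≈2.142041; I≈9.935010, D=e−e_prev≈-0.588428; u=1/2·2.142041+1/4·9.935010+1/2·(-0.588428)≈3.260559; next y=-1/5·0.857959+1/4·3.260559≈0.643548
n=4: y≈0.643548, sp=3, e=sp−y≈2.356452; I≈12.291462, D=e−e_prev≈0.214411; u=1/2·2.356452+1/4·12.291462+1/2·0.214411≈4.358297; next y=-1/5·0.643548+1/4·4.358297≈0.960865
n=5: y≈0.960865, sp=3, e=sp−y≈2.039135; I≈14.330597, D=e−e_prev≈-0.317317; u=1/2·2.039135+1/4·14.330597+1/2·(-0.317317)≈4.443559; next y=-1/5·0.960865+1/4·4.443559≈0.918717
n=6: y≈0.918717, sp=3, e=sp−y≈2.081283; I≈16.411880, D=e−e_prev≈0.042148; u=1/2·2.081283+1/4·16.411880+1/2·0.042148≈5.164686; next y=-1/5·0.918717+1/4·5.164686≈1.107428
n=7: y≈1.107428, sp=3, e=sp−y≈1.892572; I≈18.304452, D=e−e_prev≈-0.188711; u=1/2·1.892572+1/4·18.304452+1/2·(-0.188711)≈5.428043; next y=-1/5·1.107428+1/4·5.428043≈1.135525
n=8: y≈1.135525, sp=3, e=sp−y≈1.864475; I≈20.168927, D=e−e_prev≈-0.028097; u=1/2·1.864475+1/4·20.168927+1/2·(-0.028097)≈5.960421; next y=-1/5·1.135525+1/4·5.960421≈1.263000
n=9: y≈1.263000, sp=3, e=sp−y≈1.737000; I≈21.905927, D=e−e_prev≈-0.127475; u=1/2·1.737000+1/4·21.905927+1/2·(-0.127475)≈6.281244; next y=-1/5·1.263000+1/4·6.281244≈1.317711
n=10: y≈1.317711, sp=3, e=sp−y≈1.682289; I≈23.588216, D=e−e_prev≈-0.054711; u=1/2·1.682289+1/4·23.588216+1/2·(-0.054711)≈6.710843; next y=-1/5·1.317711+1/4·6.710843≈1.414169
n=11: y≈1.414169, sp=3, e=sp−y≈1.585831; I≈25.174047, D=e−e_prev≈-0.096457; u=1/2·1.585831+1/4·25.174047+1/2·(-0.096457)≈7.038199; next y=-1/5·1.414169+1/4·7.038199≈1.476716
n=12: y≈1.476716, sp=3, e=sp−y≈1.523284; I≈26.697331, D=e−e_prev≈-0.062547; u=1/2·1.523284+1/4·26.697331+1/2·(-0.062547)≈7.404701; next y=-1/5·1.476716+1/4·7.404701≈1.555832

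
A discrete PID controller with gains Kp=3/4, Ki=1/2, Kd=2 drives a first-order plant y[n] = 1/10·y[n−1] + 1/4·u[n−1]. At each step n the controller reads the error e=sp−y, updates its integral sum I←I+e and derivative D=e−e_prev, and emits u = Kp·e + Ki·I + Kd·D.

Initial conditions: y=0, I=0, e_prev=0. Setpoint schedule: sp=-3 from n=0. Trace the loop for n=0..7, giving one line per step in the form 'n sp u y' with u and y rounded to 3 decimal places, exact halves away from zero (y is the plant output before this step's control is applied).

(exact arithmetic carried between steps; '≈' marks a value shown rounded to 6 d.p. or computed from one; I and e_prev carry over from the previous line; the table rounds u and y to 3 d.p., halves away from zero)
n=0: y=0, sp=-3, e=sp−y=-3; I=-3, D=e−e_prev=-3; u=3/4·(-3)+1/2·(-3)+2·(-3)=-9.75; next y=1/10·0+1/4·(-9.75)=-2.4375
n=1: y=-2.4375, sp=-3, e=sp−y=-0.5625; I=-3.5625, D=e−e_prev=2.4375; u=3/4·(-0.5625)+1/2·(-3.5625)+2·2.4375=2.671875; next y=1/10·(-2.4375)+1/4·2.671875≈0.424219
n=2: y≈0.424219, sp=-3, e=sp−y≈-3.424219; I≈-6.986719, D=e−e_prev≈-2.861719; u=3/4·(-3.424219)+1/2·(-6.986719)+2·(-2.861719)≈-11.784961; next y=1/10·0.424219+1/4·(-11.784961)≈-2.903818
n=3: y≈-2.903818, sp=-3, e=sp−y≈-0.096182; I≈-7.082900, D=e−e_prev≈3.328037; u=3/4·(-0.096182)+1/2·(-7.082900)+2·3.328037≈3.042488; next y=1/10·(-2.903818)+1/4·3.042488≈0.470240
n=4: y≈0.470240, sp=-3, e=sp−y≈-3.470240; I≈-10.553141, D=e−e_prev≈-3.374058; u=3/4·(-3.470240)+1/2·(-10.553141)+2·(-3.374058)≈-14.627367; next y=1/10·0.470240+1/4·(-14.627367)≈-3.609818
n=5: y≈-3.609818, sp=-3, e=sp−y≈0.609818; I≈-9.943323, D=e−e_prev≈4.080058; u=3/4·0.609818+1/2·(-9.943323)+2·4.080058≈3.645818; next y=1/10·(-3.609818)+1/4·3.645818≈0.550473
n=6: y≈0.550473, sp=-3, e=sp−y≈-3.550473; I≈-13.493795, D=e−e_prev≈-4.160290; u=3/4·(-3.550473)+1/2·(-13.493795)+2·(-4.160290)≈-17.730333; next y=1/10·0.550473+1/4·(-17.730333)≈-4.377536
n=7: y≈-4.377536, sp=-3, e=sp−y≈1.377536; I≈-12.116259, D=e−e_prev≈4.928009; u=3/4·1.377536+1/2·(-12.116259)+2·4.928009≈4.831040; next y=1/10·(-4.377536)+1/4·4.831040≈0.770006

0 -3 -9.750 0.000
1 -3 2.672 -2.438
2 -3 -11.785 0.424
3 -3 3.042 -2.904
4 -3 -14.627 0.470
5 -3 3.646 -3.610
6 -3 -17.730 0.550
7 -3 4.831 -4.378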